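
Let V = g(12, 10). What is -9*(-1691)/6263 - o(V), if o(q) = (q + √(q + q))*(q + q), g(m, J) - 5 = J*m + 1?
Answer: -198847557/6263 - 1512*√7 ≈ -35750.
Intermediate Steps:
g(m, J) = 6 + J*m (g(m, J) = 5 + (J*m + 1) = 5 + (1 + J*m) = 6 + J*m)
V = 126 (V = 6 + 10*12 = 6 + 120 = 126)
o(q) = 2*q*(q + √2*√q) (o(q) = (q + √(2*q))*(2*q) = (q + √2*√q)*(2*q) = 2*q*(q + √2*√q))
-9*(-1691)/6263 - o(V) = -9*(-1691)/6263 - (2*126² + 2*√2*126^(3/2)) = 15219*(1/6263) - (2*15876 + 2*√2*(378*√14)) = 15219/6263 - (31752 + 1512*√7) = 15219/6263 + (-31752 - 1512*√7) = -198847557/6263 - 1512*√7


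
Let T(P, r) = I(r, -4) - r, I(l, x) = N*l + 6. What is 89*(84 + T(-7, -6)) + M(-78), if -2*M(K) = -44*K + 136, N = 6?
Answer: 3556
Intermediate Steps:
I(l, x) = 6 + 6*l (I(l, x) = 6*l + 6 = 6 + 6*l)
M(K) = -68 + 22*K (M(K) = -(-44*K + 136)/2 = -(136 - 44*K)/2 = -68 + 22*K)
T(P, r) = 6 + 5*r (T(P, r) = (6 + 6*r) - r = 6 + 5*r)
89*(84 + T(-7, -6)) + M(-78) = 89*(84 + (6 + 5*(-6))) + (-68 + 22*(-78)) = 89*(84 + (6 - 30)) + (-68 - 1716) = 89*(84 - 24) - 1784 = 89*60 - 1784 = 5340 - 1784 = 3556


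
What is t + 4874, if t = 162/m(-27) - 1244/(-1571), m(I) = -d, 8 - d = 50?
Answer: 53650503/10997 ≈ 4878.6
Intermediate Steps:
d = -42 (d = 8 - 1*50 = 8 - 50 = -42)
m(I) = 42 (m(I) = -1*(-42) = 42)
t = 51125/10997 (t = 162/42 - 1244/(-1571) = 162*(1/42) - 1244*(-1/1571) = 27/7 + 1244/1571 = 51125/10997 ≈ 4.6490)
t + 4874 = 51125/10997 + 4874 = 53650503/10997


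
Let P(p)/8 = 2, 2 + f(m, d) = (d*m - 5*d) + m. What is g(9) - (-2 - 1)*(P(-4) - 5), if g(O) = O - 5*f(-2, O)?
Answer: 377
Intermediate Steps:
f(m, d) = -2 + m - 5*d + d*m (f(m, d) = -2 + ((d*m - 5*d) + m) = -2 + ((-5*d + d*m) + m) = -2 + (m - 5*d + d*m) = -2 + m - 5*d + d*m)
P(p) = 16 (P(p) = 8*2 = 16)
g(O) = 20 + 36*O (g(O) = O - 5*(-2 - 2 - 5*O + O*(-2)) = O - 5*(-2 - 2 - 5*O - 2*O) = O - 5*(-4 - 7*O) = O + (20 + 35*O) = 20 + 36*O)
g(9) - (-2 - 1)*(P(-4) - 5) = (20 + 36*9) - (-2 - 1)*(16 - 5) = (20 + 324) - (-3)*11 = 344 - 1*(-33) = 344 + 33 = 377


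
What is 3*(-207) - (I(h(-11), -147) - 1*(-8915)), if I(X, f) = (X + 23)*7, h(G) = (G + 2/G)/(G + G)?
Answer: -2347535/242 ≈ -9700.6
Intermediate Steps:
h(G) = (G + 2/G)/(2*G) (h(G) = (G + 2/G)/((2*G)) = (G + 2/G)*(1/(2*G)) = (G + 2/G)/(2*G))
I(X, f) = 161 + 7*X (I(X, f) = (23 + X)*7 = 161 + 7*X)
3*(-207) - (I(h(-11), -147) - 1*(-8915)) = 3*(-207) - ((161 + 7*(1/2 + (-11)**(-2))) - 1*(-8915)) = -621 - ((161 + 7*(1/2 + 1/121)) + 8915) = -621 - ((161 + 7*(123/242)) + 8915) = -621 - ((161 + 861/242) + 8915) = -621 - (39823/242 + 8915) = -621 - 1*2197253/242 = -621 - 2197253/242 = -2347535/242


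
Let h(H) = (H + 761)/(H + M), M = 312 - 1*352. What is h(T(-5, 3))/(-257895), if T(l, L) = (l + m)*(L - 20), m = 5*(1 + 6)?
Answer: 251/141842250 ≈ 1.7696e-6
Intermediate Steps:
m = 35 (m = 5*7 = 35)
T(l, L) = (-20 + L)*(35 + l) (T(l, L) = (l + 35)*(L - 20) = (35 + l)*(-20 + L) = (-20 + L)*(35 + l))
M = -40 (M = 312 - 352 = -40)
h(H) = (761 + H)/(-40 + H) (h(H) = (H + 761)/(H - 40) = (761 + H)/(-40 + H))
h(T(-5, 3))/(-257895) = ((761 + (-700 - 20*(-5) + 35*3 + 3*(-5)))/(-40 + (-700 - 20*(-5) + 35*3 + 3*(-5))))/(-257895) = ((761 + (-700 + 100 + 105 - 15))/(-40 + (-700 + 100 + 105 - 15)))*(-1/257895) = ((761 - 510)/(-40 - 510))*(-1/257895) = (251/(-550))*(-1/257895) = -1/550*251*(-1/257895) = -251/550*(-1/257895) = 251/141842250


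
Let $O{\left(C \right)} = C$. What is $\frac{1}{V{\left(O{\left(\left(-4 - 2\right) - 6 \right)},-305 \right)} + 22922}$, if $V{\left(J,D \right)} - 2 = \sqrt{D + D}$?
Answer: $\frac{11462}{262755193} - \frac{i \sqrt{610}}{525510386} \approx 4.3622 \cdot 10^{-5} - 4.6998 \cdot 10^{-8} i$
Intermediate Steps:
$V{\left(J,D \right)} = 2 + \sqrt{2} \sqrt{D}$ ($V{\left(J,D \right)} = 2 + \sqrt{D + D} = 2 + \sqrt{2 D} = 2 + \sqrt{2} \sqrt{D}$)
$\frac{1}{V{\left(O{\left(\left(-4 - 2\right) - 6 \right)},-305 \right)} + 22922} = \frac{1}{\left(2 + \sqrt{2} \sqrt{-305}\right) + 22922} = \frac{1}{\left(2 + \sqrt{2} i \sqrt{305}\right) + 22922} = \frac{1}{\left(2 + i \sqrt{610}\right) + 22922} = \frac{1}{22924 + i \sqrt{610}}$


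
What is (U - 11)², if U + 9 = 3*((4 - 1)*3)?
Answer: 49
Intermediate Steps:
U = 18 (U = -9 + 3*((4 - 1)*3) = -9 + 3*(3*3) = -9 + 3*9 = -9 + 27 = 18)
(U - 11)² = (18 - 11)² = 7² = 49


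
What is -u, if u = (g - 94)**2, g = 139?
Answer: -2025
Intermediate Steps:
u = 2025 (u = (139 - 94)**2 = 45**2 = 2025)
-u = -1*2025 = -2025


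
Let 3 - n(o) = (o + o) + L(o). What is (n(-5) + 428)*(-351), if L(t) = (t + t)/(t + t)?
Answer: -154440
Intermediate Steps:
L(t) = 1 (L(t) = (2*t)/((2*t)) = (2*t)*(1/(2*t)) = 1)
n(o) = 2 - 2*o (n(o) = 3 - ((o + o) + 1) = 3 - (2*o + 1) = 3 - (1 + 2*o) = 3 + (-1 - 2*o) = 2 - 2*o)
(n(-5) + 428)*(-351) = ((2 - 2*(-5)) + 428)*(-351) = ((2 + 10) + 428)*(-351) = (12 + 428)*(-351) = 440*(-351) = -154440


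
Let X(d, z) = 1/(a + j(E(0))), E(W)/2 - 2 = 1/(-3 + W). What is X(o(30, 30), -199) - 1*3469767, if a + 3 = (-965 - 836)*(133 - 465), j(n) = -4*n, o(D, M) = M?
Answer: -6223884146946/1793747 ≈ -3.4698e+6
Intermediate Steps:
E(W) = 4 + 2/(-3 + W)
a = 597929 (a = -3 + (-965 - 836)*(133 - 465) = -3 - 1801*(-332) = -3 + 597932 = 597929)
X(d, z) = 3/1793747 (X(d, z) = 1/(597929 - 8*(-5 + 2*0)/(-3 + 0)) = 1/(597929 - 8*(-5 + 0)/(-3)) = 1/(597929 - 8*(-1)*(-5)/3) = 1/(597929 - 4*10/3) = 1/(597929 - 40/3) = 1/(1793747/3) = 3/1793747)
X(o(30, 30), -199) - 1*3469767 = 3/1793747 - 1*3469767 = 3/1793747 - 3469767 = -6223884146946/1793747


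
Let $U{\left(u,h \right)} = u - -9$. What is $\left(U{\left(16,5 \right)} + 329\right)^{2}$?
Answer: $125316$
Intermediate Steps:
$U{\left(u,h \right)} = 9 + u$ ($U{\left(u,h \right)} = u + 9 = 9 + u$)
$\left(U{\left(16,5 \right)} + 329\right)^{2} = \left(\left(9 + 16\right) + 329\right)^{2} = \left(25 + 329\right)^{2} = 354^{2} = 125316$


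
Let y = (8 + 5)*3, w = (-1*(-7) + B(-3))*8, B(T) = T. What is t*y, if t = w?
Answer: 1248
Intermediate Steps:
w = 32 (w = (-1*(-7) - 3)*8 = (7 - 3)*8 = 4*8 = 32)
y = 39 (y = 13*3 = 39)
t = 32
t*y = 32*39 = 1248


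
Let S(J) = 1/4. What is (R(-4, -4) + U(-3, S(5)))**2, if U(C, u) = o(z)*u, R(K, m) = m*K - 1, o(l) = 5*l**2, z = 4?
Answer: 1225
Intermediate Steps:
R(K, m) = -1 + K*m (R(K, m) = K*m - 1 = -1 + K*m)
S(J) = 1/4
U(C, u) = 80*u (U(C, u) = (5*4**2)*u = (5*16)*u = 80*u)
(R(-4, -4) + U(-3, S(5)))**2 = ((-1 - 4*(-4)) + 80*(1/4))**2 = ((-1 + 16) + 20)**2 = (15 + 20)**2 = 35**2 = 1225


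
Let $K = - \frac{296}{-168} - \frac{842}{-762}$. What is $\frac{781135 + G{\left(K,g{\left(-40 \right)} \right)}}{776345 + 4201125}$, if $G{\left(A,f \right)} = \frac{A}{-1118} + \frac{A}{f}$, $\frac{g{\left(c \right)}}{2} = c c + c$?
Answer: $\frac{19963842097747}{127211589975600} \approx 0.15693$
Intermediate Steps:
$g{\left(c \right)} = 2 c + 2 c^{2}$ ($g{\left(c \right)} = 2 \left(c c + c\right) = 2 \left(c^{2} + c\right) = 2 \left(c + c^{2}\right) = 2 c + 2 c^{2}$)
$K = \frac{7646}{2667}$ ($K = \left(-296\right) \left(- \frac{1}{168}\right) - - \frac{421}{381} = \frac{37}{21} + \frac{421}{381} = \frac{7646}{2667} \approx 2.8669$)
$G{\left(A,f \right)} = - \frac{A}{1118} + \frac{A}{f}$ ($G{\left(A,f \right)} = A \left(- \frac{1}{1118}\right) + \frac{A}{f} = - \frac{A}{1118} + \frac{A}{f}$)
$\frac{781135 + G{\left(K,g{\left(-40 \right)} \right)}}{776345 + 4201125} = \frac{781135 + \left(\left(- \frac{1}{1118}\right) \frac{7646}{2667} + \frac{7646}{2667 \cdot 2 \left(-40\right) \left(1 - 40\right)}\right)}{776345 + 4201125} = \frac{781135 - \left(\frac{3823}{1490853} - \frac{7646}{2667 \cdot 2 \left(-40\right) \left(-39\right)}\right)}{4977470} = \left(781135 - \left(\frac{3823}{1490853} - \frac{7646}{2667 \cdot 3120}\right)\right) \frac{1}{4977470} = \left(781135 + \left(- \frac{3823}{1490853} + \frac{7646}{2667} \cdot \frac{1}{3120}\right)\right) \frac{1}{4977470} = \left(781135 + \left(- \frac{3823}{1490853} + \frac{3823}{4160520}\right)\right) \frac{1}{4977470} = \left(781135 - \frac{42053}{25557480}\right) \frac{1}{4977470} = \frac{19963842097747}{25557480} \cdot \frac{1}{4977470} = \frac{19963842097747}{127211589975600}$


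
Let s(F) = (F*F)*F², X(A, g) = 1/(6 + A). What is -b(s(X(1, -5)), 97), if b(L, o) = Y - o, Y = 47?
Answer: 50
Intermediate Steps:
s(F) = F⁴ (s(F) = F²*F² = F⁴)
b(L, o) = 47 - o
-b(s(X(1, -5)), 97) = -(47 - 1*97) = -(47 - 97) = -1*(-50) = 50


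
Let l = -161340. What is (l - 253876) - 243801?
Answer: -659017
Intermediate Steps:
(l - 253876) - 243801 = (-161340 - 253876) - 243801 = -415216 - 243801 = -659017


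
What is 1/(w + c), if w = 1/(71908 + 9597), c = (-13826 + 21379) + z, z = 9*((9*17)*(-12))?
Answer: -81505/731181354 ≈ -0.00011147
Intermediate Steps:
z = -16524 (z = 9*(153*(-12)) = 9*(-1836) = -16524)
c = -8971 (c = (-13826 + 21379) - 16524 = 7553 - 16524 = -8971)
w = 1/81505 ≈ 1.2269e-5
1/(w + c) = 1/(1/81505 - 8971) = 1/(-731181354/81505) = -81505/731181354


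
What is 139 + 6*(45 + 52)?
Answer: 721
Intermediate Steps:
139 + 6*(45 + 52) = 139 + 6*97 = 139 + 582 = 721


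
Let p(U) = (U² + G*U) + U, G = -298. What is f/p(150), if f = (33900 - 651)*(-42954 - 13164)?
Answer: 103659299/1225 ≈ 84620.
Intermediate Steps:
p(U) = U² - 297*U (p(U) = (U² - 298*U) + U = U² - 297*U)
f = -1865867382 (f = 33249*(-56118) = -1865867382)
f/p(150) = -1865867382*1/(150*(-297 + 150)) = -1865867382/(150*(-147)) = -1865867382/(-22050) = -1865867382*(-1/22050) = 103659299/1225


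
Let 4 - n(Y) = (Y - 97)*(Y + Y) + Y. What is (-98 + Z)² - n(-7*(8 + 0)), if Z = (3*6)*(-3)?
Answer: 40180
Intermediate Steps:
Z = -54 (Z = 18*(-3) = -54)
n(Y) = 4 - Y - 2*Y*(-97 + Y) (n(Y) = 4 - ((Y - 97)*(Y + Y) + Y) = 4 - ((-97 + Y)*(2*Y) + Y) = 4 - (2*Y*(-97 + Y) + Y) = 4 - (Y + 2*Y*(-97 + Y)) = 4 + (-Y - 2*Y*(-97 + Y)) = 4 - Y - 2*Y*(-97 + Y))
(-98 + Z)² - n(-7*(8 + 0)) = (-98 - 54)² - (4 - 2*49*(8 + 0)² + 193*(-7*(8 + 0))) = (-152)² - (4 - 2*(-7*8)² + 193*(-7*8)) = 23104 - (4 - 2*(-56)² + 193*(-56)) = 23104 - (4 - 2*3136 - 10808) = 23104 - (4 - 6272 - 10808) = 23104 - 1*(-17076) = 23104 + 17076 = 40180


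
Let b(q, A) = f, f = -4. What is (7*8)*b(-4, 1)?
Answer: -224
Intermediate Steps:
b(q, A) = -4
(7*8)*b(-4, 1) = (7*8)*(-4) = 56*(-4) = -224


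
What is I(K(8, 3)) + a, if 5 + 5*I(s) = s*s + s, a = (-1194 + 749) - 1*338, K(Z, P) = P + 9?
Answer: -3764/5 ≈ -752.80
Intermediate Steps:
K(Z, P) = 9 + P
a = -783 (a = -445 - 338 = -783)
I(s) = -1 + s/5 + s²/5 (I(s) = -1 + (s*s + s)/5 = -1 + (s² + s)/5 = -1 + (s + s²)/5 = -1 + (s/5 + s²/5) = -1 + s/5 + s²/5)
I(K(8, 3)) + a = (-1 + (9 + 3)/5 + (9 + 3)²/5) - 783 = (-1 + (⅕)*12 + (⅕)*12²) - 783 = (-1 + 12/5 + (⅕)*144) - 783 = (-1 + 12/5 + 144/5) - 783 = 151/5 - 783 = -3764/5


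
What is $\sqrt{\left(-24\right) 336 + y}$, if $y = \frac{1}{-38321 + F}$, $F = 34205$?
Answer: $\frac{5 i \sqrt{27880797}}{294} \approx 89.8 i$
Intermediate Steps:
$y = - \frac{1}{4116}$ ($y = \frac{1}{-38321 + 34205} = \frac{1}{-4116} = - \frac{1}{4116} \approx -0.00024295$)
$\sqrt{\left(-24\right) 336 + y} = \sqrt{\left(-24\right) 336 - \frac{1}{4116}} = \sqrt{-8064 - \frac{1}{4116}} = \sqrt{- \frac{33191425}{4116}} = \frac{5 i \sqrt{27880797}}{294}$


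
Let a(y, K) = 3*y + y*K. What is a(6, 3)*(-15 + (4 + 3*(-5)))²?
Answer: 24336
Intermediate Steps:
a(y, K) = 3*y + K*y
a(6, 3)*(-15 + (4 + 3*(-5)))² = (6*(3 + 3))*(-15 + (4 + 3*(-5)))² = (6*6)*(-15 + (4 - 15))² = 36*(-15 - 11)² = 36*(-26)² = 36*676 = 24336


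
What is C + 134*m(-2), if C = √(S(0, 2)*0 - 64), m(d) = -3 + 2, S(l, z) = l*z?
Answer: -134 + 8*I ≈ -134.0 + 8.0*I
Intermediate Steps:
m(d) = -1
C = 8*I (C = √((0*2)*0 - 64) = √(0*0 - 64) = √(0 - 64) = √(-64) = 8*I ≈ 8.0*I)
C + 134*m(-2) = 8*I + 134*(-1) = 8*I - 134 = -134 + 8*I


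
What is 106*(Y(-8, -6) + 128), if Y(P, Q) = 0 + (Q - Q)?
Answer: 13568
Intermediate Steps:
Y(P, Q) = 0 (Y(P, Q) = 0 + 0 = 0)
106*(Y(-8, -6) + 128) = 106*(0 + 128) = 106*128 = 13568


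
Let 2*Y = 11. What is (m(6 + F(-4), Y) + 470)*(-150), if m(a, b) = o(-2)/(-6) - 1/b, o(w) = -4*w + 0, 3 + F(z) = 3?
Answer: -773000/11 ≈ -70273.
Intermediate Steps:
Y = 11/2 (Y = (½)*11 = 11/2 ≈ 5.5000)
F(z) = 0 (F(z) = -3 + 3 = 0)
o(w) = -4*w
m(a, b) = -4/3 - 1/b (m(a, b) = -4*(-2)/(-6) - 1/b = 8*(-⅙) - 1/b = -4/3 - 1/b)
(m(6 + F(-4), Y) + 470)*(-150) = ((-4/3 - 1/11/2) + 470)*(-150) = ((-4/3 - 1*2/11) + 470)*(-150) = ((-4/3 - 2/11) + 470)*(-150) = (-50/33 + 470)*(-150) = (15460/33)*(-150) = -773000/11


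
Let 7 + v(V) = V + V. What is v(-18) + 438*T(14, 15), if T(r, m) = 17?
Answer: 7403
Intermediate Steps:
v(V) = -7 + 2*V (v(V) = -7 + (V + V) = -7 + 2*V)
v(-18) + 438*T(14, 15) = (-7 + 2*(-18)) + 438*17 = (-7 - 36) + 7446 = -43 + 7446 = 7403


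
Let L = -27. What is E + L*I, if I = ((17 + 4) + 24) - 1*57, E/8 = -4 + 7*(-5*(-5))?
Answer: 1692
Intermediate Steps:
E = 1368 (E = 8*(-4 + 7*(-5*(-5))) = 8*(-4 + 7*25) = 8*(-4 + 175) = 8*171 = 1368)
I = -12 (I = (21 + 24) - 57 = 45 - 57 = -12)
E + L*I = 1368 - 27*(-12) = 1368 + 324 = 1692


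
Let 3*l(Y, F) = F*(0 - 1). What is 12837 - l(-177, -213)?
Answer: 12766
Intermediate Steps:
l(Y, F) = -F/3 (l(Y, F) = (F*(0 - 1))/3 = (F*(-1))/3 = (-F)/3 = -F/3)
12837 - l(-177, -213) = 12837 - (-1)*(-213)/3 = 12837 - 1*71 = 12837 - 71 = 12766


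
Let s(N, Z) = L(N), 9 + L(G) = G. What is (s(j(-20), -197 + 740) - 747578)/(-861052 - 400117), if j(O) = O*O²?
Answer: 107941/180167 ≈ 0.59912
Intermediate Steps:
j(O) = O³
L(G) = -9 + G
s(N, Z) = -9 + N
(s(j(-20), -197 + 740) - 747578)/(-861052 - 400117) = ((-9 + (-20)³) - 747578)/(-861052 - 400117) = ((-9 - 8000) - 747578)/(-1261169) = (-8009 - 747578)*(-1/1261169) = -755587*(-1/1261169) = 107941/180167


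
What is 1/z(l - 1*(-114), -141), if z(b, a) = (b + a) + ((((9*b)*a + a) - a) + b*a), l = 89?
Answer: -1/286168 ≈ -3.4944e-6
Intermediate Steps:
z(b, a) = a + b + 10*a*b (z(b, a) = (a + b) + (((9*a*b + a) - a) + a*b) = (a + b) + (((a + 9*a*b) - a) + a*b) = (a + b) + (9*a*b + a*b) = (a + b) + 10*a*b = a + b + 10*a*b)
1/z(l - 1*(-114), -141) = 1/(-141 + (89 - 1*(-114)) + 10*(-141)*(89 - 1*(-114))) = 1/(-141 + (89 + 114) + 10*(-141)*(89 + 114)) = 1/(-141 + 203 + 10*(-141)*203) = 1/(-141 + 203 - 286230) = 1/(-286168) = -1/286168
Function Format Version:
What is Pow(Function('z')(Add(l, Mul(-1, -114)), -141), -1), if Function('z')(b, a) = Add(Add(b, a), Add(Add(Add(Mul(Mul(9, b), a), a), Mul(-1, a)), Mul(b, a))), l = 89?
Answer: Rational(-1, 286168) ≈ -3.4944e-6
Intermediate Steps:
Function('z')(b, a) = Add(a, b, Mul(10, a, b)) (Function('z')(b, a) = Add(Add(a, b), Add(Add(Add(Mul(9, a, b), a), Mul(-1, a)), Mul(a, b))) = Add(Add(a, b), Add(Add(Add(a, Mul(9, a, b)), Mul(-1, a)), Mul(a, b))) = Add(Add(a, b), Add(Mul(9, a, b), Mul(a, b))) = Add(Add(a, b), Mul(10, a, b)) = Add(a, b, Mul(10, a, b)))
Pow(Function('z')(Add(l, Mul(-1, -114)), -141), -1) = Pow(Add(-141, Add(89, Mul(-1, -114)), Mul(10, -141, Add(89, Mul(-1, -114)))), -1) = Pow(Add(-141, Add(89, 114), Mul(10, -141, Add(89, 114))), -1) = Pow(Add(-141, 203, Mul(10, -141, 203)), -1) = Pow(Add(-141, 203, -286230), -1) = Pow(-286168, -1) = Rational(-1, 286168)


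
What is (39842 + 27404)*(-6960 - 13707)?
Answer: -1389773082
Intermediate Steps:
(39842 + 27404)*(-6960 - 13707) = 67246*(-20667) = -1389773082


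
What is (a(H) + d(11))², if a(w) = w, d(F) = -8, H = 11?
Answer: 9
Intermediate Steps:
(a(H) + d(11))² = (11 - 8)² = 3² = 9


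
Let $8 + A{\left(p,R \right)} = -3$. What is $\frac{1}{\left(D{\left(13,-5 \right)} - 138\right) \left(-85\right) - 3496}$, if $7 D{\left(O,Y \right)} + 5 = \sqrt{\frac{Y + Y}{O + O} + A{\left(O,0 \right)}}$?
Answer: $\frac{5283733}{43828124897} + \frac{1190 i \sqrt{481}}{43828124897} \approx 0.00012056 + 5.9548 \cdot 10^{-7} i$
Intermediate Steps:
$A{\left(p,R \right)} = -11$ ($A{\left(p,R \right)} = -8 - 3 = -11$)
$D{\left(O,Y \right)} = - \frac{5}{7} + \frac{\sqrt{-11 + \frac{Y}{O}}}{7}$ ($D{\left(O,Y \right)} = - \frac{5}{7} + \frac{\sqrt{\frac{Y + Y}{O + O} - 11}}{7} = - \frac{5}{7} + \frac{\sqrt{\frac{2 Y}{2 O} - 11}}{7} = - \frac{5}{7} + \frac{\sqrt{2 Y \frac{1}{2 O} - 11}}{7} = - \frac{5}{7} + \frac{\sqrt{\frac{Y}{O} - 11}}{7} = - \frac{5}{7} + \frac{\sqrt{-11 + \frac{Y}{O}}}{7}$)
$\frac{1}{\left(D{\left(13,-5 \right)} - 138\right) \left(-85\right) - 3496} = \frac{1}{\left(\left(- \frac{5}{7} + \frac{\sqrt{\frac{-5 - 143}{13}}}{7}\right) - 138\right) \left(-85\right) - 3496} = \frac{1}{\left(\left(- \frac{5}{7} + \frac{\sqrt{\frac{1}{13} \left(-148\right)}}{7}\right) - 138\right) \left(-85\right) - 3496} = \frac{1}{\left(\left(- \frac{5}{7} + \frac{\sqrt{- \frac{148}{13}}}{7}\right) - 138\right) \left(-85\right) - 3496} = \frac{1}{\left(\left(- \frac{5}{7} + \frac{\frac{2}{13} i \sqrt{481}}{7}\right) - 138\right) \left(-85\right) - 3496} = \frac{1}{\left(\left(- \frac{5}{7} + \frac{2 i \sqrt{481}}{91}\right) - 138\right) \left(-85\right) - 3496} = \frac{1}{\left(- \frac{971}{7} + \frac{2 i \sqrt{481}}{91}\right) \left(-85\right) - 3496} = \frac{1}{\left(\frac{82535}{7} - \frac{170 i \sqrt{481}}{91}\right) - 3496} = \frac{1}{\frac{58063}{7} - \frac{170 i \sqrt{481}}{91}}$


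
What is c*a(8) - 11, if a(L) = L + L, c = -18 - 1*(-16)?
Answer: -43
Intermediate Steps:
c = -2 (c = -18 + 16 = -2)
a(L) = 2*L
c*a(8) - 11 = -4*8 - 11 = -2*16 - 11 = -32 - 11 = -43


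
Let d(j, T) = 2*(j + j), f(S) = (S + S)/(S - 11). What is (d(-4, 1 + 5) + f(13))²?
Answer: 9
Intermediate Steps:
f(S) = 2*S/(-11 + S) (f(S) = (2*S)/(-11 + S) = 2*S/(-11 + S))
d(j, T) = 4*j (d(j, T) = 2*(2*j) = 4*j)
(d(-4, 1 + 5) + f(13))² = (4*(-4) + 2*13/(-11 + 13))² = (-16 + 2*13/2)² = (-16 + 2*13*(½))² = (-16 + 13)² = (-3)² = 9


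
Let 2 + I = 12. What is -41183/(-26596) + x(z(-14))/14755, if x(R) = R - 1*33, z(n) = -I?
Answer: 606511537/392423980 ≈ 1.5456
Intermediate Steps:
I = 10 (I = -2 + 12 = 10)
z(n) = -10 (z(n) = -1*10 = -10)
x(R) = -33 + R (x(R) = R - 33 = -33 + R)
-41183/(-26596) + x(z(-14))/14755 = -41183/(-26596) + (-33 - 10)/14755 = -41183*(-1/26596) - 43*1/14755 = 41183/26596 - 43/14755 = 606511537/392423980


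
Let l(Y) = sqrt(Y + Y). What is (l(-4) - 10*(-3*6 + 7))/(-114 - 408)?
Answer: -55/261 - I*sqrt(2)/261 ≈ -0.21073 - 0.0054184*I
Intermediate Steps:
l(Y) = sqrt(2)*sqrt(Y) (l(Y) = sqrt(2*Y) = sqrt(2)*sqrt(Y))
(l(-4) - 10*(-3*6 + 7))/(-114 - 408) = (sqrt(2)*sqrt(-4) - 10*(-3*6 + 7))/(-114 - 408) = (sqrt(2)*(2*I) - 10*(-18 + 7))/(-522) = (2*I*sqrt(2) - 10*(-11))*(-1/522) = (2*I*sqrt(2) + 110)*(-1/522) = (110 + 2*I*sqrt(2))*(-1/522) = -55/261 - I*sqrt(2)/261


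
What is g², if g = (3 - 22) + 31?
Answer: 144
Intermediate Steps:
g = 12 (g = -19 + 31 = 12)
g² = 12² = 144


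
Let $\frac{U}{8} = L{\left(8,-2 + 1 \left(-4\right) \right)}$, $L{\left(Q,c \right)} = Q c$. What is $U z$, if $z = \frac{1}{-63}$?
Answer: $\frac{128}{21} \approx 6.0952$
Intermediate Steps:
$U = -384$ ($U = 8 \cdot 8 \left(-2 + 1 \left(-4\right)\right) = 8 \cdot 8 \left(-2 - 4\right) = 8 \cdot 8 \left(-6\right) = 8 \left(-48\right) = -384$)
$z = - \frac{1}{63} \approx -0.015873$
$U z = \left(-384\right) \left(- \frac{1}{63}\right) = \frac{128}{21}$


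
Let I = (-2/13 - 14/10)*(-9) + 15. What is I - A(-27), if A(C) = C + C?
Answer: 5394/65 ≈ 82.985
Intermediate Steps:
I = 1884/65 (I = (-2*1/13 - 14*1/10)*(-9) + 15 = (-2/13 - 7/5)*(-9) + 15 = -101/65*(-9) + 15 = 909/65 + 15 = 1884/65 ≈ 28.985)
A(C) = 2*C
I - A(-27) = 1884/65 - 2*(-27) = 1884/65 - 1*(-54) = 1884/65 + 54 = 5394/65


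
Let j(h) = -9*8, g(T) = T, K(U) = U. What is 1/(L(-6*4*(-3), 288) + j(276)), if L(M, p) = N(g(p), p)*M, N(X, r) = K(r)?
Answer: 1/20664 ≈ 4.8393e-5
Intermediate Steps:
N(X, r) = r
j(h) = -72
L(M, p) = M*p (L(M, p) = p*M = M*p)
1/(L(-6*4*(-3), 288) + j(276)) = 1/((-6*4*(-3))*288 - 72) = 1/(-24*(-3)*288 - 72) = 1/(72*288 - 72) = 1/(20736 - 72) = 1/20664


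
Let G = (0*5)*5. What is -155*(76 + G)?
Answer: -11780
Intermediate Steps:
G = 0 (G = 0*5 = 0)
-155*(76 + G) = -155*(76 + 0) = -155*76 = -11780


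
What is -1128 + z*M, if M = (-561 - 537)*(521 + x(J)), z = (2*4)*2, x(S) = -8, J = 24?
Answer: -9013512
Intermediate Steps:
z = 16 (z = 8*2 = 16)
M = -563274 (M = (-561 - 537)*(521 - 8) = -1098*513 = -563274)
-1128 + z*M = -1128 + 16*(-563274) = -1128 - 9012384 = -9013512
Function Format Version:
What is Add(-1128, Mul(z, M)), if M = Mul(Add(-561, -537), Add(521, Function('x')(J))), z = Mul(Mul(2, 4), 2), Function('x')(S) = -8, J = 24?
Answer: -9013512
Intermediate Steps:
z = 16 (z = Mul(8, 2) = 16)
M = -563274 (M = Mul(Add(-561, -537), Add(521, -8)) = Mul(-1098, 513) = -563274)
Add(-1128, Mul(z, M)) = Add(-1128, Mul(16, -563274)) = Add(-1128, -9012384) = -9013512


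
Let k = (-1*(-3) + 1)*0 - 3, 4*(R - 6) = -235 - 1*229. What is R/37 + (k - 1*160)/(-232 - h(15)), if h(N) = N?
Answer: -21139/9139 ≈ -2.3131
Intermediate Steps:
R = -110 (R = 6 + (-235 - 1*229)/4 = 6 + (-235 - 229)/4 = 6 + (¼)*(-464) = 6 - 116 = -110)
k = -3 (k = (3 + 1)*0 - 3 = 4*0 - 3 = 0 - 3 = -3)
R/37 + (k - 1*160)/(-232 - h(15)) = -110/37 + (-3 - 1*160)/(-232 - 1*15) = -110*1/37 + (-3 - 160)/(-232 - 15) = -110/37 - 163/(-247) = -110/37 - 163*(-1/247) = -110/37 + 163/247 = -21139/9139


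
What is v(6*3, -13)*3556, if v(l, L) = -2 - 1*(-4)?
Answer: 7112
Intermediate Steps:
v(l, L) = 2 (v(l, L) = -2 + 4 = 2)
v(6*3, -13)*3556 = 2*3556 = 7112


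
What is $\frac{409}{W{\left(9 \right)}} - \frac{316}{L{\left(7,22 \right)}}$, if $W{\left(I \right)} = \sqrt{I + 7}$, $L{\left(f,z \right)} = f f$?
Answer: $\frac{18777}{196} \approx 95.801$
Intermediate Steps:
$L{\left(f,z \right)} = f^{2}$
$W{\left(I \right)} = \sqrt{7 + I}$
$\frac{409}{W{\left(9 \right)}} - \frac{316}{L{\left(7,22 \right)}} = \frac{409}{\sqrt{7 + 9}} - \frac{316}{7^{2}} = \frac{409}{\sqrt{16}} - \frac{316}{49} = \frac{409}{4} - \frac{316}{49} = \frac{18777}{196}$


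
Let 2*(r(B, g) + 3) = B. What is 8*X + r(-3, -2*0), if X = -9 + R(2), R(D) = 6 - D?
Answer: -89/2 ≈ -44.500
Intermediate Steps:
r(B, g) = -3 + B/2
X = -5 (X = -9 + (6 - 1*2) = -9 + (6 - 2) = -9 + 4 = -5)
8*X + r(-3, -2*0) = 8*(-5) + (-3 + (½)*(-3)) = -40 + (-3 - 3/2) = -40 - 9/2 = -89/2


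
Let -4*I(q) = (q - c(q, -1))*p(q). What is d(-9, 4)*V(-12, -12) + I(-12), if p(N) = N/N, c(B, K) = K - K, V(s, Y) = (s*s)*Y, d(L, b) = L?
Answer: 15555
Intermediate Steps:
V(s, Y) = Y*s**2 (V(s, Y) = s**2*Y = Y*s**2)
c(B, K) = 0
p(N) = 1
I(q) = -q/4 (I(q) = -(q - 1*0)/4 = -(q + 0)/4 = -q/4)
d(-9, 4)*V(-12, -12) + I(-12) = -(-108)*(-12)**2 - 1/4*(-12) = -(-108)*144 + 3 = -9*(-1728) + 3 = 15552 + 3 = 15555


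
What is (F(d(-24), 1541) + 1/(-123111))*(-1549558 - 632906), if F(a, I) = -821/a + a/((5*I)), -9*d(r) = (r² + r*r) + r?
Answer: -70642843308340776/4953644665 ≈ -1.4261e+7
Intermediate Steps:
d(r) = -2*r²/9 - r/9 (d(r) = -((r² + r*r) + r)/9 = -((r² + r²) + r)/9 = -(2*r² + r)/9 = -(r + 2*r²)/9 = -2*r²/9 - r/9)
F(a, I) = -821/a + a/(5*I) (F(a, I) = -821/a + a*(1/(5*I)) = -821/a + a/(5*I))
(F(d(-24), 1541) + 1/(-123111))*(-1549558 - 632906) = ((-821*3/(8*(1 + 2*(-24))) + (⅕)*(-⅑*(-24)*(1 + 2*(-24)))/1541) + 1/(-123111))*(-1549558 - 632906) = ((-821*3/(8*(1 - 48)) + (⅕)*(-⅑*(-24)*(1 - 48))*(1/1541)) - 1/123111)*(-2182464) = ((-821/((-⅑*(-24)*(-47))) + (⅕)*(-⅑*(-24)*(-47))*(1/1541)) - 1/123111)*(-2182464) = ((-821/(-376/3) + (⅕)*(-376/3)*(1/1541)) - 1/123111)*(-2182464) = ((-821*(-3/376) - 376/23115) - 1/123111)*(-2182464) = ((2463/376 - 376/23115) - 1/123111)*(-2182464) = (56790869/8691240 - 1/123111)*(-2182464) = (2330523994073/356662415880)*(-2182464) = -70642843308340776/4953644665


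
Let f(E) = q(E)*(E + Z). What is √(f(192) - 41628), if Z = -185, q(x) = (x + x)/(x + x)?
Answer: I*√41621 ≈ 204.01*I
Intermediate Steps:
q(x) = 1 (q(x) = (2*x)/((2*x)) = (2*x)*(1/(2*x)) = 1)
f(E) = -185 + E (f(E) = 1*(E - 185) = 1*(-185 + E) = -185 + E)
√(f(192) - 41628) = √((-185 + 192) - 41628) = √(7 - 41628) = √(-41621) = I*√41621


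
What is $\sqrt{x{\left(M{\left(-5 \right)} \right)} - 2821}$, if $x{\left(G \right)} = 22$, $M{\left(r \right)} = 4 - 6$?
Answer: $3 i \sqrt{311} \approx 52.906 i$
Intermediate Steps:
$M{\left(r \right)} = -2$ ($M{\left(r \right)} = 4 - 6 = -2$)
$\sqrt{x{\left(M{\left(-5 \right)} \right)} - 2821} = \sqrt{22 - 2821} = \sqrt{-2799} = 3 i \sqrt{311}$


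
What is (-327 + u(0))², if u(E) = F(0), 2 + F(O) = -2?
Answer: 109561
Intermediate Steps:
F(O) = -4 (F(O) = -2 - 2 = -4)
u(E) = -4
(-327 + u(0))² = (-327 - 4)² = (-331)² = 109561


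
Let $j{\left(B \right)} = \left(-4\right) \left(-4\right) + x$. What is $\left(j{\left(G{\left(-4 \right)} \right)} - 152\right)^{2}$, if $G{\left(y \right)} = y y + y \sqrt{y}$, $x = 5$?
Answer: $17161$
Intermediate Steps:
$G{\left(y \right)} = y^{2} + y^{\frac{3}{2}}$
$j{\left(B \right)} = 21$ ($j{\left(B \right)} = \left(-4\right) \left(-4\right) + 5 = 16 + 5 = 21$)
$\left(j{\left(G{\left(-4 \right)} \right)} - 152\right)^{2} = \left(21 - 152\right)^{2} = \left(-131\right)^{2} = 17161$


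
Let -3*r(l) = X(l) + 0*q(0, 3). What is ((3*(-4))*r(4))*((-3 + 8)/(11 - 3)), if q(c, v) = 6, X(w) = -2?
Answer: -5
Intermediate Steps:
r(l) = ⅔ (r(l) = -(-2 + 0*6)/3 = -(-2 + 0)/3 = -⅓*(-2) = ⅔)
((3*(-4))*r(4))*((-3 + 8)/(11 - 3)) = ((3*(-4))*(⅔))*((-3 + 8)/(11 - 3)) = (-12*⅔)*(5/8) = -40/8 = -8*5/8 = -5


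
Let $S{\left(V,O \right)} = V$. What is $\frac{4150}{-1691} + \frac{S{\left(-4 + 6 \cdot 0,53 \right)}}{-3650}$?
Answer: $- \frac{7570368}{3086075} \approx -2.4531$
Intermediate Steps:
$\frac{4150}{-1691} + \frac{S{\left(-4 + 6 \cdot 0,53 \right)}}{-3650} = \frac{4150}{-1691} + \frac{-4 + 6 \cdot 0}{-3650} = 4150 \left(- \frac{1}{1691}\right) + \left(-4 + 0\right) \left(- \frac{1}{3650}\right) = - \frac{4150}{1691} - - \frac{2}{1825} = - \frac{4150}{1691} + \frac{2}{1825} = - \frac{7570368}{3086075}$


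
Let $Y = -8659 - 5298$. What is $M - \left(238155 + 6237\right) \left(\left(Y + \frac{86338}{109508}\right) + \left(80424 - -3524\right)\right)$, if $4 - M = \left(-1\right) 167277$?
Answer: $- \frac{66898694832733}{3911} \approx -1.7105 \cdot 10^{10}$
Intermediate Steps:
$Y = -13957$
$M = 167281$ ($M = 4 - \left(-1\right) 167277 = 4 - -167277 = 4 + 167277 = 167281$)
$M - \left(238155 + 6237\right) \left(\left(Y + \frac{86338}{109508}\right) + \left(80424 - -3524\right)\right) = 167281 - \left(238155 + 6237\right) \left(\left(-13957 + \frac{86338}{109508}\right) + \left(80424 - -3524\right)\right) = 167281 - 244392 \left(\left(-13957 + 86338 \cdot \frac{1}{109508}\right) + \left(80424 + 3524\right)\right) = 167281 - 244392 \left(\left(-13957 + \frac{6167}{7822}\right) + 83948\right) = 167281 - 244392 \left(- \frac{109165487}{7822} + 83948\right) = 167281 - 244392 \cdot \frac{547475769}{7822} = 167281 - \frac{66899349068724}{3911} = - \frac{66898694832733}{3911}$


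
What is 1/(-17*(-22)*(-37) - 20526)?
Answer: -1/34364 ≈ -2.9100e-5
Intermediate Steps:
1/(-17*(-22)*(-37) - 20526) = 1/(374*(-37) - 20526) = 1/(-13838 - 20526) = 1/(-34364) = -1/34364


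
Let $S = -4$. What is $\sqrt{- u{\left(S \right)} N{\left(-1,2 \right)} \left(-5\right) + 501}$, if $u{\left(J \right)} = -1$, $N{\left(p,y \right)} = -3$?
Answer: $2 \sqrt{129} \approx 22.716$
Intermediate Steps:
$\sqrt{- u{\left(S \right)} N{\left(-1,2 \right)} \left(-5\right) + 501} = \sqrt{\left(-1\right) \left(-1\right) \left(-3\right) \left(-5\right) + 501} = \sqrt{1 \left(-3\right) \left(-5\right) + 501} = \sqrt{\left(-3\right) \left(-5\right) + 501} = \sqrt{15 + 501} = \sqrt{516} = 2 \sqrt{129}$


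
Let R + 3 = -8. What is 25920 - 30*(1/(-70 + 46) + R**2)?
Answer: 89165/4 ≈ 22291.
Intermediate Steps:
R = -11 (R = -3 - 8 = -11)
25920 - 30*(1/(-70 + 46) + R**2) = 25920 - 30*(1/(-70 + 46) + (-11)**2) = 25920 - 30*(1/(-24) + 121) = 25920 - 30*(-1/24 + 121) = 25920 - 30*2903/24 = 25920 - 1*14515/4 = 25920 - 14515/4 = 89165/4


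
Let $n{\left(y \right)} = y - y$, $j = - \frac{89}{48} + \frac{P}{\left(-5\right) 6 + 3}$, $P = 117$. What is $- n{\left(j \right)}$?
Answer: $0$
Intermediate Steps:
$j = - \frac{99}{16}$ ($j = - \frac{89}{48} + \frac{117}{\left(-5\right) 6 + 3} = \left(-89\right) \frac{1}{48} + \frac{117}{-30 + 3} = - \frac{89}{48} + \frac{117}{-27} = - \frac{89}{48} + 117 \left(- \frac{1}{27}\right) = - \frac{89}{48} - \frac{13}{3} = - \frac{99}{16} \approx -6.1875$)
$n{\left(y \right)} = 0$
$- n{\left(j \right)} = \left(-1\right) 0 = 0$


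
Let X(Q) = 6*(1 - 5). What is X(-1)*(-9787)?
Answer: 234888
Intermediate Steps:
X(Q) = -24 (X(Q) = 6*(-4) = -24)
X(-1)*(-9787) = -24*(-9787) = 234888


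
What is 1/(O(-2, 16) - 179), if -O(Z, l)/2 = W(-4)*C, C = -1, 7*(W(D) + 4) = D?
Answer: -7/1317 ≈ -0.0053151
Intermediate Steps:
W(D) = -4 + D/7
O(Z, l) = -64/7 (O(Z, l) = -2*(-4 + (1/7)*(-4))*(-1) = -2*(-4 - 4/7)*(-1) = -(-64)*(-1)/7 = -2*32/7 = -64/7)
1/(O(-2, 16) - 179) = 1/(-64/7 - 179) = 1/(-1317/7) = -7/1317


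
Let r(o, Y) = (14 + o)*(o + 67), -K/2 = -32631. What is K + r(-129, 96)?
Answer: 72392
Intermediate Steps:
K = 65262 (K = -2*(-32631) = 65262)
r(o, Y) = (14 + o)*(67 + o)
K + r(-129, 96) = 65262 + (938 + (-129)² + 81*(-129)) = 65262 + (938 + 16641 - 10449) = 65262 + 7130 = 72392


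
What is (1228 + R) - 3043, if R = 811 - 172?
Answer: -1176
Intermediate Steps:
R = 639
(1228 + R) - 3043 = (1228 + 639) - 3043 = 1867 - 3043 = -1176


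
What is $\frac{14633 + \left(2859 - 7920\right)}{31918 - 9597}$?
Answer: $\frac{9572}{22321} \approx 0.42883$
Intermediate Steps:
$\frac{14633 + \left(2859 - 7920\right)}{31918 - 9597} = \frac{14633 + \left(2859 - 7920\right)}{22321} = \left(14633 - 5061\right) \frac{1}{22321} = 9572 \cdot \frac{1}{22321} = \frac{9572}{22321}$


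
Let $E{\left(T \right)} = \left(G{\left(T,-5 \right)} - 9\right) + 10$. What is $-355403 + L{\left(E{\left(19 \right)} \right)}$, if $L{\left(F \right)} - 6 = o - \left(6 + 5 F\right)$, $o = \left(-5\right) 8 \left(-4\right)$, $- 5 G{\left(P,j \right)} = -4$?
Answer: $-355252$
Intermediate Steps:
$G{\left(P,j \right)} = \frac{4}{5}$ ($G{\left(P,j \right)} = \left(- \frac{1}{5}\right) \left(-4\right) = \frac{4}{5}$)
$o = 160$ ($o = \left(-40\right) \left(-4\right) = 160$)
$E{\left(T \right)} = \frac{9}{5}$ ($E{\left(T \right)} = \left(\frac{4}{5} - 9\right) + 10 = - \frac{41}{5} + 10 = \frac{9}{5}$)
$L{\left(F \right)} = 160 - 5 F$ ($L{\left(F \right)} = 6 + \left(160 - \left(6 + 5 F\right)\right) = 6 - \left(-154 + 5 F\right) = 160 - 5 F$)
$-355403 + L{\left(E{\left(19 \right)} \right)} = -355403 + \left(160 - 9\right) = -355403 + 151 = -355252$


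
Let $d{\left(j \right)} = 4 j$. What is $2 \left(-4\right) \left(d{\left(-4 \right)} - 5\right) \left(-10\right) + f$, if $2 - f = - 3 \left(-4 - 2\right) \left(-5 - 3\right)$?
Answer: $-1534$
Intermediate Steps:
$f = 146$ ($f = 2 - - 3 \left(-4 - 2\right) \left(-5 - 3\right) = 2 - - 3 \left(\left(-6\right) \left(-8\right)\right) = 2 - \left(-3\right) 48 = 2 - -144 = 2 + 144 = 146$)
$2 \left(-4\right) \left(d{\left(-4 \right)} - 5\right) \left(-10\right) + f = 2 \left(-4\right) \left(4 \left(-4\right) - 5\right) \left(-10\right) + 146 = - 8 \left(-16 - 5\right) \left(-10\right) + 146 = \left(-8\right) \left(-21\right) \left(-10\right) + 146 = 168 \left(-10\right) + 146 = -1680 + 146 = -1534$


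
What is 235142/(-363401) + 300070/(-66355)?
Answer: -24929717096/4822694671 ≈ -5.1693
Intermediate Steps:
235142/(-363401) + 300070/(-66355) = 235142*(-1/363401) + 300070*(-1/66355) = -235142/363401 - 60014/13271 = -24929717096/4822694671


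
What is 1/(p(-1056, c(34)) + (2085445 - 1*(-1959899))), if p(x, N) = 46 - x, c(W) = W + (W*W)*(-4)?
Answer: 1/4046446 ≈ 2.4713e-7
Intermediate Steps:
c(W) = W - 4*W² (c(W) = W + W²*(-4) = W - 4*W²)
1/(p(-1056, c(34)) + (2085445 - 1*(-1959899))) = 1/((46 - 1*(-1056)) + (2085445 - 1*(-1959899))) = 1/((46 + 1056) + (2085445 + 1959899)) = 1/(1102 + 4045344) = 1/4046446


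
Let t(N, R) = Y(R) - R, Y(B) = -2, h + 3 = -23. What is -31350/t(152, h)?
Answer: -5225/4 ≈ -1306.3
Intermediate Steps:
h = -26 (h = -3 - 23 = -26)
t(N, R) = -2 - R
-31350/t(152, h) = -31350/(-2 - 1*(-26)) = -31350/(-2 + 26) = -31350/24 = -31350*1/24 = -5225/4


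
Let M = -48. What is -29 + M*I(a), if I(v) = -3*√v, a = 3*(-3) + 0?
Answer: -29 + 432*I ≈ -29.0 + 432.0*I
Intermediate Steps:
a = -9 (a = -9 + 0 = -9)
-29 + M*I(a) = -29 - (-144)*√(-9) = -29 - (-144)*3*I = -29 - (-432)*I = -29 + 432*I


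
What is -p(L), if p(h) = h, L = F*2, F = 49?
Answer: -98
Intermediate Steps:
L = 98 (L = 49*2 = 98)
-p(L) = -1*98 = -98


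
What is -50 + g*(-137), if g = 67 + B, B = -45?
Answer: -3064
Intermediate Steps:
g = 22 (g = 67 - 45 = 22)
-50 + g*(-137) = -50 + 22*(-137) = -50 - 3014 = -3064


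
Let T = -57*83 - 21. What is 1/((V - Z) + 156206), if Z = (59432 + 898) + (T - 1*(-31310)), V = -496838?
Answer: -1/427520 ≈ -2.3391e-6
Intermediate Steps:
T = -4752 (T = -4731 - 21 = -4752)
Z = 86888 (Z = (59432 + 898) + (-4752 - 1*(-31310)) = 60330 + (-4752 + 31310) = 60330 + 26558 = 86888)
1/((V - Z) + 156206) = 1/((-496838 - 1*86888) + 156206) = 1/((-496838 - 86888) + 156206) = 1/(-583726 + 156206) = 1/(-427520) = -1/427520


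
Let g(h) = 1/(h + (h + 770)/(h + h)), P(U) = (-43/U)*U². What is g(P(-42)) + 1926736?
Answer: 449056652705/233066 ≈ 1.9267e+6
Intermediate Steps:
P(U) = -43*U
g(h) = 1/(h + (770 + h)/(2*h)) (g(h) = 1/(h + (770 + h)/((2*h))) = 1/(h + (770 + h)*(1/(2*h))) = 1/(h + (770 + h)/(2*h)))
g(P(-42)) + 1926736 = 2*(-43*(-42))/(770 - 43*(-42) + 2*(-43*(-42))²) + 1926736 = 2*1806/(770 + 1806 + 2*1806²) + 1926736 = 2*1806/(770 + 1806 + 2*3261636) + 1926736 = 2*1806/(770 + 1806 + 6523272) + 1926736 = 2*1806/6525848 + 1926736 = 2*1806*(1/6525848) + 1926736 = 129/233066 + 1926736 = 449056652705/233066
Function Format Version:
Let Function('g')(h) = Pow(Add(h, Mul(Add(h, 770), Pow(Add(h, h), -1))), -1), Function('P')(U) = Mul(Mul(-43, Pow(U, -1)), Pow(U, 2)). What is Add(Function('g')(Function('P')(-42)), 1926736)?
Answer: Rational(449056652705, 233066) ≈ 1.9267e+6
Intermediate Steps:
Function('P')(U) = Mul(-43, U)
Function('g')(h) = Pow(Add(h, Mul(Rational(1, 2), Pow(h, -1), Add(770, h))), -1) (Function('g')(h) = Pow(Add(h, Mul(Add(770, h), Pow(Mul(2, h), -1))), -1) = Pow(Add(h, Mul(Add(770, h), Mul(Rational(1, 2), Pow(h, -1)))), -1) = Pow(Add(h, Mul(Rational(1, 2), Pow(h, -1), Add(770, h))), -1))
Add(Function('g')(Function('P')(-42)), 1926736) = Add(Mul(2, Mul(-43, -42), Pow(Add(770, Mul(-43, -42), Mul(2, Pow(Mul(-43, -42), 2))), -1)), 1926736) = Add(Mul(2, 1806, Pow(Add(770, 1806, Mul(2, Pow(1806, 2))), -1)), 1926736) = Add(Mul(2, 1806, Pow(Add(770, 1806, Mul(2, 3261636)), -1)), 1926736) = Add(Mul(2, 1806, Pow(Add(770, 1806, 6523272), -1)), 1926736) = Add(Mul(2, 1806, Pow(6525848, -1)), 1926736) = Add(Mul(2, 1806, Rational(1, 6525848)), 1926736) = Add(Rational(129, 233066), 1926736) = Rational(449056652705, 233066)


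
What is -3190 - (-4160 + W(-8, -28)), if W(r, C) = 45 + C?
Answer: 953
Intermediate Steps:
-3190 - (-4160 + W(-8, -28)) = -3190 - (-4160 + (45 - 28)) = -3190 - (-4160 + 17) = -3190 - 1*(-4143) = -3190 + 4143 = 953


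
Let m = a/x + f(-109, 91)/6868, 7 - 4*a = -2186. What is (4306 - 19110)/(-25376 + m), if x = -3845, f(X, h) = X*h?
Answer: 24433502365/41884850556 ≈ 0.58335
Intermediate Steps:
a = 2193/4 (a = 7/4 - ¼*(-2186) = 7/4 + 1093/2 = 2193/4 ≈ 548.25)
m = -10475984/6601865 (m = (2193/4)/(-3845) - 109*91/6868 = (2193/4)*(-1/3845) - 9919*1/6868 = -2193/15380 - 9919/6868 = -10475984/6601865 ≈ -1.5868)
(4306 - 19110)/(-25376 + m) = (4306 - 19110)/(-25376 - 10475984/6601865) = -14804/(-167539402224/6601865) = -14804*(-6601865/167539402224) = 24433502365/41884850556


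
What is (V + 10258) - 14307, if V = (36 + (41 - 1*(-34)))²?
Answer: 8272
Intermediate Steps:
V = 12321 (V = (36 + (41 + 34))² = (36 + 75)² = 111² = 12321)
(V + 10258) - 14307 = (12321 + 10258) - 14307 = 22579 - 14307 = 8272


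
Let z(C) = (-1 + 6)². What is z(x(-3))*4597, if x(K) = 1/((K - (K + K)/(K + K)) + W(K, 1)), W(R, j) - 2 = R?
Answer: 114925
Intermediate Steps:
W(R, j) = 2 + R
x(K) = 1/(1 + 2*K) (x(K) = 1/((K - (K + K)/(K + K)) + (2 + K)) = 1/((K - 2*K/(2*K)) + (2 + K)) = 1/((K - 2*K*1/(2*K)) + (2 + K)) = 1/((K - 1*1) + (2 + K)) = 1/((K - 1) + (2 + K)) = 1/((-1 + K) + (2 + K)) = 1/(1 + 2*K))
z(C) = 25 (z(C) = 5² = 25)
z(x(-3))*4597 = 25*4597 = 114925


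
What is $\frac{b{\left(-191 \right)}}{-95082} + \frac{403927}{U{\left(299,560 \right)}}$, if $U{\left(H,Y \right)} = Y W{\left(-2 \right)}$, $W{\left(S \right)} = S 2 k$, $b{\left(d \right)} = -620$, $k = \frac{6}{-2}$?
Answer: $\frac{2133908523}{35497280} \approx 60.115$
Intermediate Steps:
$k = -3$ ($k = 6 \left(- \frac{1}{2}\right) = -3$)
$W{\left(S \right)} = - 6 S$ ($W{\left(S \right)} = S 2 \left(-3\right) = 2 S \left(-3\right) = - 6 S$)
$U{\left(H,Y \right)} = 12 Y$ ($U{\left(H,Y \right)} = Y \left(\left(-6\right) \left(-2\right)\right) = Y 12 = 12 Y$)
$\frac{b{\left(-191 \right)}}{-95082} + \frac{403927}{U{\left(299,560 \right)}} = - \frac{620}{-95082} + \frac{403927}{12 \cdot 560} = \left(-620\right) \left(- \frac{1}{95082}\right) + \frac{403927}{6720} = \frac{310}{47541} + 403927 \cdot \frac{1}{6720} = \frac{310}{47541} + \frac{403927}{6720} = \frac{2133908523}{35497280}$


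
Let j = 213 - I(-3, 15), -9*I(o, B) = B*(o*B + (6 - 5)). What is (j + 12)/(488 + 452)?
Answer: 91/564 ≈ 0.16135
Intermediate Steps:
I(o, B) = -B*(1 + B*o)/9 (I(o, B) = -B*(o*B + (6 - 5))/9 = -B*(B*o + 1)/9 = -B*(1 + B*o)/9)
j = 419/3 (j = 213 - (-1)*15*(1 + 15*(-3))/9 = 213 - (-1)*15*(1 - 45)/9 = 213 - (-1)*15*(-44)/9 = 213 - 1*220/3 = 213 - 220/3 = 419/3 ≈ 139.67)
(j + 12)/(488 + 452) = (419/3 + 12)/(488 + 452) = (455/3)/940 = (1/940)*(455/3) = 91/564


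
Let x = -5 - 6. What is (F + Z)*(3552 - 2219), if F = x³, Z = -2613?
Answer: -5257352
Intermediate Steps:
x = -11
F = -1331 (F = (-11)³ = -1331)
(F + Z)*(3552 - 2219) = (-1331 - 2613)*(3552 - 2219) = -3944*1333 = -5257352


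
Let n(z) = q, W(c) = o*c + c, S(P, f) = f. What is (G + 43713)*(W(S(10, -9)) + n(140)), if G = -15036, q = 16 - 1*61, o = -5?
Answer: -258093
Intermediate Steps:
W(c) = -4*c (W(c) = -5*c + c = -4*c)
q = -45 (q = 16 - 61 = -45)
n(z) = -45
(G + 43713)*(W(S(10, -9)) + n(140)) = (-15036 + 43713)*(-4*(-9) - 45) = 28677*(36 - 45) = 28677*(-9) = -258093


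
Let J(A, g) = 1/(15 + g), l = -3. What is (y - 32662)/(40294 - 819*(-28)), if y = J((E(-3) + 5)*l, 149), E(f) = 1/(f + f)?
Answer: -5356567/10369064 ≈ -0.51659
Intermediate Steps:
E(f) = 1/(2*f)
y = 1/164 (y = 1/(15 + 149) = 1/164 ≈ 0.0060976)
(y - 32662)/(40294 - 819*(-28)) = (1/164 - 32662)/(40294 - 819*(-28)) = -5356567/(164*(40294 + 22932)) = -5356567/164/63226 = -5356567/164*1/63226 = -5356567/10369064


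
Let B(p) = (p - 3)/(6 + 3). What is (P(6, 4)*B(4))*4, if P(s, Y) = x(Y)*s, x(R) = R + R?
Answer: 64/3 ≈ 21.333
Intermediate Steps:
x(R) = 2*R
B(p) = -1/3 + p/9 (B(p) = (-3 + p)/9 = (-3 + p)*(1/9) = -1/3 + p/9)
P(s, Y) = 2*Y*s (P(s, Y) = (2*Y)*s = 2*Y*s)
(P(6, 4)*B(4))*4 = ((2*4*6)*(-1/3 + (1/9)*4))*4 = (48*(-1/3 + 4/9))*4 = (48*(1/9))*4 = (16/3)*4 = 64/3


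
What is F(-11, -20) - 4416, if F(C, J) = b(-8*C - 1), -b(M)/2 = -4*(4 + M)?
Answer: -3688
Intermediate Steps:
b(M) = 32 + 8*M (b(M) = -(-8)*(4 + M) = -2*(-16 - 4*M) = 32 + 8*M)
F(C, J) = 24 - 64*C (F(C, J) = 32 + 8*(-8*C - 1) = 32 + 8*(-1 - 8*C) = 32 + (-8 - 64*C) = 24 - 64*C)
F(-11, -20) - 4416 = (24 - 64*(-11)) - 4416 = (24 + 704) - 4416 = 728 - 4416 = -3688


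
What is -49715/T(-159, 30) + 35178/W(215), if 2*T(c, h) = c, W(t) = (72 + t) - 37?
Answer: 15225401/19875 ≈ 766.06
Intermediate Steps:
W(t) = 35 + t
T(c, h) = c/2
-49715/T(-159, 30) + 35178/W(215) = -49715/((½)*(-159)) + 35178/(35 + 215) = -49715/(-159/2) + 35178/250 = -49715*(-2/159) + 35178*(1/250) = 99430/159 + 17589/125 = 15225401/19875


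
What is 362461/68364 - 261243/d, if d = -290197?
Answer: 123044711269/19839027708 ≈ 6.2022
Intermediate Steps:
362461/68364 - 261243/d = 362461/68364 - 261243/(-290197) = 362461*(1/68364) - 261243*(-1/290197) = 362461/68364 + 261243/290197 = 123044711269/19839027708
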